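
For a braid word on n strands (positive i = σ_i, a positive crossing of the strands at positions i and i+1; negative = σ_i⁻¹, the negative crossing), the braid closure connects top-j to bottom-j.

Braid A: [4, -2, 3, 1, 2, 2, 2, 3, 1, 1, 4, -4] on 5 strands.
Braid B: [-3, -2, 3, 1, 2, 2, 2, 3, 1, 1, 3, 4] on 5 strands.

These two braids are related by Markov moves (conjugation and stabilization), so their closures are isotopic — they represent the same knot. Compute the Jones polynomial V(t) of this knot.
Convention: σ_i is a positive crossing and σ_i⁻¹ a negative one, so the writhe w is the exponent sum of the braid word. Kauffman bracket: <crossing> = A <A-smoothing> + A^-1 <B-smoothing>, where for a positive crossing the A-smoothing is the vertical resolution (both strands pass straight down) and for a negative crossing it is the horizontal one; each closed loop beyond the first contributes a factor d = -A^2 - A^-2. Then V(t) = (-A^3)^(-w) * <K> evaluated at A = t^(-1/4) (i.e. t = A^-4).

Markov-equivalent braids have isotopic closures, hence identical knot invariants. Strip the Markov moves from each word to reach a common short braid β, then compute V(t) once on β.
Braid A: s4 s2^-1 s3 s1 s2 s2 s2 s3 s1 s1 s4 s4^-1 on 5 strands reduces by inverse Markov moves (closure unchanged at each step):
  Deconjugate: the word is γ·β·γ⁻¹ with γ = s4 (prefix) and γ⁻¹ = s4^-1 (suffix); strip both.
  Destabilize: the word has the form β·s4 where s4 occurs only as the final letter (β ∈ B_4); drop it and the last strand → 4 strands.
Reduced to β = s2^-1 s3 s1 s2 s2 s2 s3 s1 s1 on 4 strands, 9 crossings.
Braid B: s3^-1 s2^-1 s3 s1 s2 s2 s2 s3 s1 s1 s3 s4 on 5 strands reduces by inverse Markov moves (closure unchanged at each step):
  Destabilize: the word has the form β·s4 where s4 occurs only as the final letter (β ∈ B_4); drop it and the last strand → 4 strands.
  Deconjugate: the word is γ·β·γ⁻¹ with γ = s3^-1 (prefix) and γ⁻¹ = s3 (suffix); strip both.
Reduced to β = s2^-1 s3 s1 s2 s2 s2 s3 s1 s1 on 4 strands, 9 crossings.
Both give the same β = s2^-1 s3 s1 s2 s2 s2 s3 s1 s1 on 4 strands, so one state sum suffices:
Braid: s2^-1 s3 s1 s2 s2 s2 s3 s1 s1 on 4 strands, 9 crossings.
Writhe w = (#positive) - (#negative) = 8 - 1 = 7.
State-sum expansion of <K>. There are 2^9 = 512 states.
For each crossing: s=0 is the vertical smoothing, s=1 horizontal. Crossing k contributes A^(sign_k * (1 - 2*s_k)); loop factor d = -A^2 - A^-2.
Tabulate the states by total A-exponent and number of loops L (A-exp: L × count):
  A^9: L=3 ×1
  A^7: L=2 ×5, L=4 ×4
  A^5: L=1 ×6, L=3 ×27, L=5 ×3
  A^3: L=2 ×57, L=4 ×26, L=6 ×1
  A^1: L=1 ×39, L=3 ×77, L=5 ×10
  A^-1: L=2 ×81, L=4 ×44, L=6 ×1
  A^-3: L=3 ×73, L=5 ×11
  A^-5: L=4 ×35, L=6 ×1
  A^-7: L=5 ×9
  A^-9: L=6 ×1
Each group contributes A^e * Σ count * d^(L-1):
Powers of d = -A^2 - A^-2: d^2 = A^4 + 2 + A^-4; d^3 = -A^6 - 3*A^2 - 3*A^-2 - A^-6; d^4 = A^8 + 4*A^4 + 6 + 4*A^-4 + A^-8; d^5 = -A^10 - 5*A^6 - 10*A^2 - 10*A^-2 - 5*A^-6 - A^-10.
  A^9 * (d^2) = A^13 + 2*A^9 + A^5
  A^7 * (5*d + 4*d^3) = -4*A^13 - 17*A^9 - 17*A^5 - 4*A
  A^5 * (6 + 27*d^2 + 3*d^4) = 3*A^13 + 39*A^9 + 78*A^5 + 39*A + 3*A^-3
  A^3 * (57*d + 26*d^3 + d^5) = -A^13 - 31*A^9 - 145*A^5 - 145*A - 31*A^-3 - A^-7
  A^1 * (39 + 77*d^2 + 10*d^4) = 10*A^9 + 117*A^5 + 253*A + 117*A^-3 + 10*A^-7
  A^-1 * (81*d + 44*d^3 + d^5) = -A^9 - 49*A^5 - 223*A - 223*A^-3 - 49*A^-7 - A^-11
  A^-3 * (73*d^2 + 11*d^4) = 11*A^5 + 117*A + 212*A^-3 + 117*A^-7 + 11*A^-11
  A^-5 * (35*d^3 + d^5) = -A^5 - 40*A - 115*A^-3 - 115*A^-7 - 40*A^-11 - A^-15
  A^-7 * (9*d^4) = 9*A + 36*A^-3 + 54*A^-7 + 36*A^-11 + 9*A^-15
  A^-9 * (d^5) = -A - 5*A^-3 - 10*A^-7 - 10*A^-11 - 5*A^-15 - A^-19
Summing the groups: <K> = -A^13 + 2*A^9 - 5*A^5 + 5*A - 6*A^-3 + 6*A^-7 - 4*A^-11 + 3*A^-15 - A^-19
Normalise by the writhe: (-A^3)^(-w) = (-A^3)^(-7) = -A^-21, so f(A) = -A^-21 * <K> = A^-8 - 2*A^-12 + 5*A^-16 - 5*A^-20 + 6*A^-24 - 6*A^-28 + 4*A^-32 - 3*A^-36 + A^-40.
Substitute A = t^(-1/4), i.e. A^e → t^(-e/4): V(t) = t^10 - 3*t^9 + 4*t^8 - 6*t^7 + 6*t^6 - 5*t^5 + 5*t^4 - 2*t^3 + t^2

Answer: t^10 - 3*t^9 + 4*t^8 - 6*t^7 + 6*t^6 - 5*t^5 + 5*t^4 - 2*t^3 + t^2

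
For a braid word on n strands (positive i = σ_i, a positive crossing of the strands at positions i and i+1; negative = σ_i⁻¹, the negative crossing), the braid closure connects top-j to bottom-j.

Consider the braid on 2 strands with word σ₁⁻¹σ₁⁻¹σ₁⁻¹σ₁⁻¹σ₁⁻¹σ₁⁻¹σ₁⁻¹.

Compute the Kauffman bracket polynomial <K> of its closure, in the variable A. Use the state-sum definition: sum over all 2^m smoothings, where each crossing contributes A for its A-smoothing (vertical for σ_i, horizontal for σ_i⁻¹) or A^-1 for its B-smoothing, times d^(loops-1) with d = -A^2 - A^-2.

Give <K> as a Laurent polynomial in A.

Braid: s1^-1 s1^-1 s1^-1 s1^-1 s1^-1 s1^-1 s1^-1 on 2 strands, 7 crossings.
Writhe w = (#positive) - (#negative) = 0 - 7 = -7.
Enumerate smoothing states for the bracket polynomial. There are 2^7 = 128 states.
Smooth each crossing (0=||, 1=⌣⌢); contribution A^(Σ sign_k(1-2s_k)) * d^(L-1).
Tabulate the states by total A-exponent and number of loops L (A-exp: L × count):
  A^7: L=7 ×1
  A^5: L=6 ×7
  A^3: L=5 ×21
  A^1: L=4 ×35
  A^-1: L=3 ×35
  A^-3: L=2 ×21
  A^-5: L=1 ×7
  A^-7: L=2 ×1
Each group contributes A^e * Σ count * d^(L-1):
Powers of d = -A^2 - A^-2: d^2 = A^4 + 2 + A^-4; d^3 = -A^6 - 3*A^2 - 3*A^-2 - A^-6; d^4 = A^8 + 4*A^4 + 6 + 4*A^-4 + A^-8; d^5 = -A^10 - 5*A^6 - 10*A^2 - 10*A^-2 - 5*A^-6 - A^-10; d^6 = A^12 + 6*A^8 + 15*A^4 + 20 + 15*A^-4 + 6*A^-8 + A^-12.
  A^7 * (d^6) = A^19 + 6*A^15 + 15*A^11 + 20*A^7 + 15*A^3 + 6*A^-1 + A^-5
  A^5 * (7*d^5) = -7*A^15 - 35*A^11 - 70*A^7 - 70*A^3 - 35*A^-1 - 7*A^-5
  A^3 * (21*d^4) = 21*A^11 + 84*A^7 + 126*A^3 + 84*A^-1 + 21*A^-5
  A^1 * (35*d^3) = -35*A^7 - 105*A^3 - 105*A^-1 - 35*A^-5
  A^-1 * (35*d^2) = 35*A^3 + 70*A^-1 + 35*A^-5
  A^-3 * (21*d) = -21*A^-1 - 21*A^-5
  A^-5 * (7) = 7*A^-5
  A^-7 * (d) = -A^-5 - A^-9
Summing the groups: <K> = A^19 - A^15 + A^11 - A^7 + A^3 - A^-1 - A^-9

Answer: A^19 - A^15 + A^11 - A^7 + A^3 - A^-1 - A^-9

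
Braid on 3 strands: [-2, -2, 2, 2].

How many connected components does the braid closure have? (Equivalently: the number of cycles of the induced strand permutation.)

3

Derivation:
Track the strand permutation on 3 strands, starting from identity.
  step 1: s2^-1 swaps positions 2,3 -> [1 3 2]
  step 2: s2^-1 swaps positions 2,3 -> [1 2 3]
  step 3: s2 swaps positions 2,3 -> [1 3 2]
  step 4: s2 swaps positions 2,3 -> [1 2 3]
Final permutation (position -> original strand): [1 2 3]
Closure components = cycle count of this permutation = 3.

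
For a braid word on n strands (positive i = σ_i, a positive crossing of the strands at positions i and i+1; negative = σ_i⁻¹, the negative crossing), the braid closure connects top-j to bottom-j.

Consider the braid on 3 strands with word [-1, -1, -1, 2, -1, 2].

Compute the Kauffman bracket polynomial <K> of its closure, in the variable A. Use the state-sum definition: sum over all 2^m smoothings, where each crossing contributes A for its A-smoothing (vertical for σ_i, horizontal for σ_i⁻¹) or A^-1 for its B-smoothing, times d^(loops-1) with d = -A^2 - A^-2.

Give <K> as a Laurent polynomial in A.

A^14 - 2*A^10 + 2*A^6 - 2*A^2 + 2*A^-2 - A^-6 + A^-10

Derivation:
Braid: s1^-1 s1^-1 s1^-1 s2 s1^-1 s2 on 3 strands, 6 crossings.
Writhe w = (#positive) - (#negative) = 2 - 4 = -2.
Enumerate smoothing states for the bracket polynomial. There are 2^6 = 64 states.
Each crossing splits two ways (0=vertical, 1=horizontal). The state's weight is A^(#A-smoothings - #B-smoothings) * d^(loops - 1).
Tabulate the states by total A-exponent and number of loops L (A-exp: L × count):
  A^6: L=5 ×1
  A^4: L=4 ×6
  A^2: L=3 ×15
  A^0: L=2 ×19, L=4 ×1
  A^-2: L=1 ×11, L=3 ×4
  A^-4: L=2 ×6
  A^-6: L=3 ×1
Each group contributes A^e * Σ count * d^(L-1):
Powers of d = -A^2 - A^-2: d^2 = A^4 + 2 + A^-4; d^3 = -A^6 - 3*A^2 - 3*A^-2 - A^-6; d^4 = A^8 + 4*A^4 + 6 + 4*A^-4 + A^-8.
  A^6 * (d^4) = A^14 + 4*A^10 + 6*A^6 + 4*A^2 + A^-2
  A^4 * (6*d^3) = -6*A^10 - 18*A^6 - 18*A^2 - 6*A^-2
  A^2 * (15*d^2) = 15*A^6 + 30*A^2 + 15*A^-2
  A^0 * (19*d + d^3) = -A^6 - 22*A^2 - 22*A^-2 - A^-6
  A^-2 * (11 + 4*d^2) = 4*A^2 + 19*A^-2 + 4*A^-6
  A^-4 * (6*d) = -6*A^-2 - 6*A^-6
  A^-6 * (d^2) = A^-2 + 2*A^-6 + A^-10
Summing the groups: <K> = A^14 - 2*A^10 + 2*A^6 - 2*A^2 + 2*A^-2 - A^-6 + A^-10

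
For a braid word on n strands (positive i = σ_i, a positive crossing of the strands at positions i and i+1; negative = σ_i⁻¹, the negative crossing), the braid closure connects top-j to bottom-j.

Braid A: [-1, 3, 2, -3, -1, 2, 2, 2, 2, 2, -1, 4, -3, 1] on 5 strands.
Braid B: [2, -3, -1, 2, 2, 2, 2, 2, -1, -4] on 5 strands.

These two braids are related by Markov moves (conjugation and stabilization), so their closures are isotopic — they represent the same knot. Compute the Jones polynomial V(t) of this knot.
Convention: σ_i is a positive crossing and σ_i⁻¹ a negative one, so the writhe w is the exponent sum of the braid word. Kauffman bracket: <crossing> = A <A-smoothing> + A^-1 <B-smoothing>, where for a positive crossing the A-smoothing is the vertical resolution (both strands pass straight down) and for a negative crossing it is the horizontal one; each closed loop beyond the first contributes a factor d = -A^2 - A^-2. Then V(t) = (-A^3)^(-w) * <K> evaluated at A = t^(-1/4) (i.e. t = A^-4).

t^8 - 2*t^7 + 2*t^6 - 3*t^5 + 3*t^4 - 2*t^3 + 2*t^2 - t + 1

Derivation:
Markov-equivalent braids have isotopic closures, hence identical knot invariants. Strip the Markov moves from each word to reach a common short braid β, then compute V(t) once on β.
Braid A: s1^-1 s3 s2 s3^-1 s1^-1 s2 s2 s2 s2 s2 s1^-1 s4 s3^-1 s1 on 5 strands reduces by inverse Markov moves (closure unchanged at each step):
  Deconjugate: the word is γ·β·γ⁻¹ with γ = s1^-1 (prefix) and γ⁻¹ = s1 (suffix); strip both.
  Deconjugate: the word is γ·β·γ⁻¹ with γ = s3 (prefix) and γ⁻¹ = s3^-1 (suffix); strip both.
  Destabilize: the word has the form β·s4 where s4 occurs only as the final letter (β ∈ B_4); drop it and the last strand → 4 strands.
Reduced to β = s2 s3^-1 s1^-1 s2 s2 s2 s2 s2 s1^-1 on 4 strands, 9 crossings.
Braid B: s2 s3^-1 s1^-1 s2 s2 s2 s2 s2 s1^-1 s4^-1 on 5 strands reduces by inverse Markov moves (closure unchanged at each step):
  Destabilize: the word has the form β·s4^-1 where s4^-1 occurs only as the final letter (β ∈ B_4); drop it and the last strand → 4 strands.
Reduced to β = s2 s3^-1 s1^-1 s2 s2 s2 s2 s2 s1^-1 on 4 strands, 9 crossings.
Both give the same β = s2 s3^-1 s1^-1 s2 s2 s2 s2 s2 s1^-1 on 4 strands, so one state sum suffices:
Braid: s2 s3^-1 s1^-1 s2 s2 s2 s2 s2 s1^-1 on 4 strands, 9 crossings.
Writhe w = (#positive) - (#negative) = 6 - 3 = 3.
Enumerate smoothing states for the bracket polynomial. There are 2^9 = 512 states.
Each crossing splits two ways (0=vertical, 1=horizontal). The state's weight is A^(#A-smoothings - #B-smoothings) * d^(loops - 1).
Tabulate the states by total A-exponent and number of loops L (A-exp: L × count):
  A^9: L=3 ×1
  A^7: L=2 ×8, L=4 ×1
  A^5: L=1 ×17, L=3 ×19
  A^3: L=2 ×63, L=4 ×21
  A^1: L=3 ×111, L=5 ×15
  A^-1: L=4 ×120, L=6 ×6
  A^-3: L=5 ×83, L=7 ×1
  A^-5: L=6 ×36
  A^-7: L=7 ×9
  A^-9: L=8 ×1
Each group contributes A^e * Σ count * d^(L-1):
Powers of d = -A^2 - A^-2: d^2 = A^4 + 2 + A^-4; d^3 = -A^6 - 3*A^2 - 3*A^-2 - A^-6; d^4 = A^8 + 4*A^4 + 6 + 4*A^-4 + A^-8; d^5 = -A^10 - 5*A^6 - 10*A^2 - 10*A^-2 - 5*A^-6 - A^-10; d^6 = A^12 + 6*A^8 + 15*A^4 + 20 + 15*A^-4 + 6*A^-8 + A^-12; d^7 = -A^14 - 7*A^10 - 21*A^6 - 35*A^2 - 35*A^-2 - 21*A^-6 - 7*A^-10 - A^-14.
  A^9 * (d^2) = A^13 + 2*A^9 + A^5
  A^7 * (8*d + d^3) = -A^13 - 11*A^9 - 11*A^5 - A
  A^5 * (17 + 19*d^2) = 19*A^9 + 55*A^5 + 19*A
  A^3 * (63*d + 21*d^3) = -21*A^9 - 126*A^5 - 126*A - 21*A^-3
  A^1 * (111*d^2 + 15*d^4) = 15*A^9 + 171*A^5 + 312*A + 171*A^-3 + 15*A^-7
  A^-1 * (120*d^3 + 6*d^5) = -6*A^9 - 150*A^5 - 420*A - 420*A^-3 - 150*A^-7 - 6*A^-11
  A^-3 * (83*d^4 + d^6) = A^9 + 89*A^5 + 347*A + 518*A^-3 + 347*A^-7 + 89*A^-11 + A^-15
  A^-5 * (36*d^5) = -36*A^5 - 180*A - 360*A^-3 - 360*A^-7 - 180*A^-11 - 36*A^-15
  A^-7 * (9*d^6) = 9*A^5 + 54*A + 135*A^-3 + 180*A^-7 + 135*A^-11 + 54*A^-15 + 9*A^-19
  A^-9 * (d^7) = -A^5 - 7*A - 21*A^-3 - 35*A^-7 - 35*A^-11 - 21*A^-15 - 7*A^-19 - A^-23
Summing the groups: <K> = -A^9 + A^5 - 2*A + 2*A^-3 - 3*A^-7 + 3*A^-11 - 2*A^-15 + 2*A^-19 - A^-23
Normalise by the writhe: (-A^3)^(-w) = (-A^3)^(-3) = -A^-9, so f(A) = -A^-9 * <K> = 1 - A^-4 + 2*A^-8 - 2*A^-12 + 3*A^-16 - 3*A^-20 + 2*A^-24 - 2*A^-28 + A^-32.
Substitute A = t^(-1/4), i.e. A^e → t^(-e/4): V(t) = t^8 - 2*t^7 + 2*t^6 - 3*t^5 + 3*t^4 - 2*t^3 + 2*t^2 - t + 1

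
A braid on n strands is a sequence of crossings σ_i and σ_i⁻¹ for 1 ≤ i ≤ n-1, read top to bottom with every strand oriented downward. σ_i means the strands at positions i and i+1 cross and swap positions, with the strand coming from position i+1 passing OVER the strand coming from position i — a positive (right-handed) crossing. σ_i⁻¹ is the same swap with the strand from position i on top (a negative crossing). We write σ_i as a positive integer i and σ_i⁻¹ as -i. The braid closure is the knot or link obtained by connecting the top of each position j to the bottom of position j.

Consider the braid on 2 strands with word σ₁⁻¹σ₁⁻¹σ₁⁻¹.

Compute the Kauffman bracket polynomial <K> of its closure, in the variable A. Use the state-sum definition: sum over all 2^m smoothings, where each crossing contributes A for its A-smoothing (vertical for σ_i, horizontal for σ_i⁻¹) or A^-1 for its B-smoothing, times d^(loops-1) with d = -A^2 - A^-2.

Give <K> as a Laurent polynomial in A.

Braid: s1^-1 s1^-1 s1^-1 on 2 strands, 3 crossings.
Writhe w = (#positive) - (#negative) = 0 - 3 = -3.
Enumerate smoothing states for the bracket polynomial. There are 2^3 = 8 states.
Each crossing splits two ways (0=vertical, 1=horizontal). The state's weight is A^(#A-smoothings - #B-smoothings) * d^(loops - 1).
  state 000: A-exp=-3, loops=2, term = A^-3 * d^1
  state 001: A-exp=-1, loops=1, term = A^-1 * d^0
  state 010: A-exp=-1, loops=1, term = A^-1 * d^0
  state 011: A-exp=+1, loops=2, term = A^1 * d^1
  state 100: A-exp=-1, loops=1, term = A^-1 * d^0
  state 101: A-exp=+1, loops=2, term = A^1 * d^1
  state 110: A-exp=+1, loops=2, term = A^1 * d^1
  state 111: A-exp=+3, loops=3, term = A^3 * d^2
Collect the terms by A-exponent (count of states per loop number):
Powers of d = -A^2 - A^-2: d^2 = A^4 + 2 + A^-4.
  A^3 * (d^2) = A^7 + 2*A^3 + A^-1
  A^1 * (3*d) = -3*A^3 - 3*A^-1
  A^-1 * (3) = 3*A^-1
  A^-3 * (d) = -A^-1 - A^-5
Summing the groups: <K> = A^7 - A^3 - A^-5

Answer: A^7 - A^3 - A^-5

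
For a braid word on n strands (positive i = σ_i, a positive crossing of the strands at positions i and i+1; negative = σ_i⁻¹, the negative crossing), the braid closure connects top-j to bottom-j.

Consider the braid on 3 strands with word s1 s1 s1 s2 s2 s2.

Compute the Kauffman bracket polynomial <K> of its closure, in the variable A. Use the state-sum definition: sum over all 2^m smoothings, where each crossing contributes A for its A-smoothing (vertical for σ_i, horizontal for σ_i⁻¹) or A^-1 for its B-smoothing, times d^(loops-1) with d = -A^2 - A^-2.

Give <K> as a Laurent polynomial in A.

Braid: s1 s1 s1 s2 s2 s2 on 3 strands, 6 crossings.
Writhe w = (#positive) - (#negative) = 6 - 0 = 6.
Enumerate smoothing states for the bracket polynomial. There are 2^6 = 64 states.
Each crossing splits two ways (0=vertical, 1=horizontal). The state's weight is A^(#A-smoothings - #B-smoothings) * d^(loops - 1).
Tabulate the states by total A-exponent and number of loops L (A-exp: L × count):
  A^6: L=3 ×1
  A^4: L=2 ×6
  A^2: L=1 ×9, L=3 ×6
  A^0: L=2 ×18, L=4 ×2
  A^-2: L=3 ×15
  A^-4: L=4 ×6
  A^-6: L=5 ×1
Each group contributes A^e * Σ count * d^(L-1):
Powers of d = -A^2 - A^-2: d^2 = A^4 + 2 + A^-4; d^3 = -A^6 - 3*A^2 - 3*A^-2 - A^-6; d^4 = A^8 + 4*A^4 + 6 + 4*A^-4 + A^-8.
  A^6 * (d^2) = A^10 + 2*A^6 + A^2
  A^4 * (6*d) = -6*A^6 - 6*A^2
  A^2 * (9 + 6*d^2) = 6*A^6 + 21*A^2 + 6*A^-2
  A^0 * (18*d + 2*d^3) = -2*A^6 - 24*A^2 - 24*A^-2 - 2*A^-6
  A^-2 * (15*d^2) = 15*A^2 + 30*A^-2 + 15*A^-6
  A^-4 * (6*d^3) = -6*A^2 - 18*A^-2 - 18*A^-6 - 6*A^-10
  A^-6 * (d^4) = A^2 + 4*A^-2 + 6*A^-6 + 4*A^-10 + A^-14
Summing the groups: <K> = A^10 + 2*A^2 - 2*A^-2 + A^-6 - 2*A^-10 + A^-14

Answer: A^10 + 2*A^2 - 2*A^-2 + A^-6 - 2*A^-10 + A^-14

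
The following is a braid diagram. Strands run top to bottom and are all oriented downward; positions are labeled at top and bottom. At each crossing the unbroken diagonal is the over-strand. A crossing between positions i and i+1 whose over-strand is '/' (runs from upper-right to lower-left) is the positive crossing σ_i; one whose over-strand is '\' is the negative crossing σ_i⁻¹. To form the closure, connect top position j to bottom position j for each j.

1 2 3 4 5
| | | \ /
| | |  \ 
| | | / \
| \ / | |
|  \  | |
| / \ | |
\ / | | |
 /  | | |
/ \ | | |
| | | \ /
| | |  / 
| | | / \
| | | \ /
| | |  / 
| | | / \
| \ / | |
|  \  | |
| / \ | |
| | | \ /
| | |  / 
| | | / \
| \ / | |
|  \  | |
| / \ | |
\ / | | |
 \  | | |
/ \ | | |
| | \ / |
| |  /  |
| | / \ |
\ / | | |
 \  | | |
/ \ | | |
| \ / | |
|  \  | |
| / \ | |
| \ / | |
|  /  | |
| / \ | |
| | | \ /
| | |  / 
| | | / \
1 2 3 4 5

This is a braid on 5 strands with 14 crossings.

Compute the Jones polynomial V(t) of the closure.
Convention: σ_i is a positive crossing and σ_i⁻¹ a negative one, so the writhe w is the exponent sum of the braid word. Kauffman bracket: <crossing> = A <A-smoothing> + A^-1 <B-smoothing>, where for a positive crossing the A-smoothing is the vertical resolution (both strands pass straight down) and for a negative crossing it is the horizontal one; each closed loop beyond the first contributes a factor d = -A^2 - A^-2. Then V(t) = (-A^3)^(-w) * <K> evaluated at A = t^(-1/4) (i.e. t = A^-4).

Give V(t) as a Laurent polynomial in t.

-t^3 + 2*t^2 - 3*t + 4 - 3*t^-1 + 4*t^-2 - 2*t^-3 + t^-4 - t^-5

Derivation:
Reading the diagram top to bottom ('/'-over between positions i,i+1 = s_i, '\'-over = s_i^-1): braid word = s4^-1 s2^-1 s1 s4 s4 s2^-1 s4 s2^-1 s1^-1 s3 s1^-1 s2^-1 s2 s4.
The presented braid s4^-1 s2^-1 s1 s4 s4 s2^-1 s4 s2^-1 s1^-1 s3 s1^-1 s2^-1 s2 s4 on 5 strands reduces by inverse Markov moves (closure unchanged at each step):
  Deconjugate: the word is γ·β·γ⁻¹ with γ = s4^-1 s2^-1 (prefix) and γ⁻¹ = s2 s4 (suffix); strip both.
Reduced to β = s1 s4 s4 s2^-1 s4 s2^-1 s1^-1 s3 s1^-1 s2^-1 on 5 strands, 10 crossings.
Compute on β:
Braid: s1 s4 s4 s2^-1 s4 s2^-1 s1^-1 s3 s1^-1 s2^-1 on 5 strands, 10 crossings.
Writhe w = (#positive) - (#negative) = 5 - 5 = 0.
Computing the Kauffman bracket via state sum. There are 2^10 = 1024 states.
Each crossing splits two ways (0=vertical, 1=horizontal). The state's weight is A^(#A-smoothings - #B-smoothings) * d^(loops - 1).
Tabulate the states by total A-exponent and number of loops L (A-exp: L × count):
  A^10: L=6 ×1
  A^8: L=5 ×10
  A^6: L=4 ×40, L=6 ×5
  A^4: L=3 ×80, L=5 ×39, L=7 ×1
  A^2: L=2 ×79, L=4 ×117, L=6 ×14
  A^0: L=1 ×30, L=3 ×158, L=5 ×62, L=7 ×2
  A^-2: L=2 ×84, L=4 ×111, L=6 ×15
  A^-4: L=1 ×9, L=3 ×74, L=5 ×36, L=7 ×1
  A^-6: L=2 ×12, L=4 ×29, L=6 ×4
  A^-8: L=3 ×6, L=5 ×4
  A^-10: L=4 ×1
Each group contributes A^e * Σ count * d^(L-1):
Powers of d = -A^2 - A^-2: d^2 = A^4 + 2 + A^-4; d^3 = -A^6 - 3*A^2 - 3*A^-2 - A^-6; d^4 = A^8 + 4*A^4 + 6 + 4*A^-4 + A^-8; d^5 = -A^10 - 5*A^6 - 10*A^2 - 10*A^-2 - 5*A^-6 - A^-10; d^6 = A^12 + 6*A^8 + 15*A^4 + 20 + 15*A^-4 + 6*A^-8 + A^-12.
  A^10 * (d^5) = -A^20 - 5*A^16 - 10*A^12 - 10*A^8 - 5*A^4 - 1
  A^8 * (10*d^4) = 10*A^16 + 40*A^12 + 60*A^8 + 40*A^4 + 10
  A^6 * (40*d^3 + 5*d^5) = -5*A^16 - 65*A^12 - 170*A^8 - 170*A^4 - 65 - 5*A^-4
  A^4 * (80*d^2 + 39*d^4 + d^6) = A^16 + 45*A^12 + 251*A^8 + 414*A^4 + 251 + 45*A^-4 + A^-8
  A^2 * (79*d + 117*d^3 + 14*d^5) = -14*A^12 - 187*A^8 - 570*A^4 - 570 - 187*A^-4 - 14*A^-8
  A^0 * (30 + 158*d^2 + 62*d^4 + 2*d^6) = 2*A^12 + 74*A^8 + 436*A^4 + 758 + 436*A^-4 + 74*A^-8 + 2*A^-12
  A^-2 * (84*d + 111*d^3 + 15*d^5) = -15*A^8 - 186*A^4 - 567 - 567*A^-4 - 186*A^-8 - 15*A^-12
  A^-4 * (9 + 74*d^2 + 36*d^4 + d^6) = A^8 + 42*A^4 + 233 + 393*A^-4 + 233*A^-8 + 42*A^-12 + A^-16
  A^-6 * (12*d + 29*d^3 + 4*d^5) = -4*A^4 - 49 - 139*A^-4 - 139*A^-8 - 49*A^-12 - 4*A^-16
  A^-8 * (6*d^2 + 4*d^4) = 4 + 22*A^-4 + 36*A^-8 + 22*A^-12 + 4*A^-16
  A^-10 * (d^3) = -A^-4 - 3*A^-8 - 3*A^-12 - A^-16
Summing the groups: <K> = -A^20 + A^16 - 2*A^12 + 4*A^8 - 3*A^4 + 4 - 3*A^-4 + 2*A^-8 - A^-12
Normalise by the writhe: (-A^3)^(-w) = (-A^3)^(0) = 1, so f(A) = 1 * <K> = -A^20 + A^16 - 2*A^12 + 4*A^8 - 3*A^4 + 4 - 3*A^-4 + 2*A^-8 - A^-12.
Substitute A = t^(-1/4), i.e. A^e → t^(-e/4): V(t) = -t^3 + 2*t^2 - 3*t + 4 - 3*t^-1 + 4*t^-2 - 2*t^-3 + t^-4 - t^-5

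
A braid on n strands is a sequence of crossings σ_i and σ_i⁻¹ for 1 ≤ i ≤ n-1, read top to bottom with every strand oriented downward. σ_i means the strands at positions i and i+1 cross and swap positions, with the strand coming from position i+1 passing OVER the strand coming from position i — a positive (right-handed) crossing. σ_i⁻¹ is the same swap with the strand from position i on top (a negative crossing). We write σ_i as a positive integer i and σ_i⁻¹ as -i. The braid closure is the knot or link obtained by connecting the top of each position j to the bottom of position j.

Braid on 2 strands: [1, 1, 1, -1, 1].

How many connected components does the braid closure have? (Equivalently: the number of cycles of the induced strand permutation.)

1

Derivation:
Track the strand permutation on 2 strands, starting from identity.
  step 1: s1 swaps positions 1,2 -> [2 1]
  step 2: s1 swaps positions 1,2 -> [1 2]
  step 3: s1 swaps positions 1,2 -> [2 1]
  step 4: s1^-1 swaps positions 1,2 -> [1 2]
  step 5: s1 swaps positions 1,2 -> [2 1]
Final permutation (position -> original strand): [2 1]
Closure components = cycle count of this permutation = 1.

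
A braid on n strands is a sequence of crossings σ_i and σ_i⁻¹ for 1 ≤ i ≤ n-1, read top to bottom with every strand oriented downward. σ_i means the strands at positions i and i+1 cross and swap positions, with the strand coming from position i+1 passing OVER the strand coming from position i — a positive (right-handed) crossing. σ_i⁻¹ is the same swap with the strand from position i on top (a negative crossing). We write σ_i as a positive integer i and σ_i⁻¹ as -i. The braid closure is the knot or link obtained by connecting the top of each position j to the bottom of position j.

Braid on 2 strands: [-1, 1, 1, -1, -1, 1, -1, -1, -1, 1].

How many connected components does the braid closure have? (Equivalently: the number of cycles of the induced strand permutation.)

2

Derivation:
Track the strand permutation on 2 strands, starting from identity.
  step 1: s1^-1 swaps positions 1,2 -> [2 1]
  step 2: s1 swaps positions 1,2 -> [1 2]
  step 3: s1 swaps positions 1,2 -> [2 1]
  step 4: s1^-1 swaps positions 1,2 -> [1 2]
  step 5: s1^-1 swaps positions 1,2 -> [2 1]
  step 6: s1 swaps positions 1,2 -> [1 2]
  step 7: s1^-1 swaps positions 1,2 -> [2 1]
  step 8: s1^-1 swaps positions 1,2 -> [1 2]
  step 9: s1^-1 swaps positions 1,2 -> [2 1]
  step 10: s1 swaps positions 1,2 -> [1 2]
Final permutation (position -> original strand): [1 2]
Closure components = cycle count of this permutation = 2.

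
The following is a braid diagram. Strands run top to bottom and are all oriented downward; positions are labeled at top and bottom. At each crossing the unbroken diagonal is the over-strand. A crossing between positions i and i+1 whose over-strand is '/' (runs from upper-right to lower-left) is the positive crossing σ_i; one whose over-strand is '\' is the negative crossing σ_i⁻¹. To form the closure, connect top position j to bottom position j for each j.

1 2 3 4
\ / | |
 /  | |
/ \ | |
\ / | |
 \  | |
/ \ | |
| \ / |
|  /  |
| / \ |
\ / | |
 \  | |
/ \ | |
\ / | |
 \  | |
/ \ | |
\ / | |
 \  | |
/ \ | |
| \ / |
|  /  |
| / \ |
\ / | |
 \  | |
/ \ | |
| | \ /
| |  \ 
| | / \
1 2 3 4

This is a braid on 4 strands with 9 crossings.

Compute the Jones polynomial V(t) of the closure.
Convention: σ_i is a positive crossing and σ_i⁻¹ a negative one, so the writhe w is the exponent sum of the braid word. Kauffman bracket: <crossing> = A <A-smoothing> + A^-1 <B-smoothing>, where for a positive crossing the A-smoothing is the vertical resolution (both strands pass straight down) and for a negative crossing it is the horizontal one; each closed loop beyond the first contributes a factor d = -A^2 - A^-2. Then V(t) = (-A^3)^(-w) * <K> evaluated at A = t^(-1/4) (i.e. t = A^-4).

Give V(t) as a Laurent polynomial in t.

t - 1 + 2*t^-1 - 2*t^-2 + 2*t^-3 - 2*t^-4 + t^-5

Derivation:
Reading the diagram top to bottom ('/'-over between positions i,i+1 = s_i, '\'-over = s_i^-1): braid word = s1 s1^-1 s2 s1^-1 s1^-1 s1^-1 s2 s1^-1 s3^-1.
The presented braid s1 s1^-1 s2 s1^-1 s1^-1 s1^-1 s2 s1^-1 s3^-1 on 4 strands reduces by inverse Markov moves (closure unchanged at each step):
  Destabilize: the word has the form β·s3^-1 where s3^-1 occurs only as the final letter (β ∈ B_3); drop it and the last strand → 3 strands.
  Deconjugate: the word is γ·β·γ⁻¹ with γ = s1 (prefix) and γ⁻¹ = s1^-1 (suffix); strip both.
Reduced to β = s1^-1 s2 s1^-1 s1^-1 s1^-1 s2 on 3 strands, 6 crossings.
Compute on β:
Braid: s1^-1 s2 s1^-1 s1^-1 s1^-1 s2 on 3 strands, 6 crossings.
Writhe w = (#positive) - (#negative) = 2 - 4 = -2.
Computing the Kauffman bracket via state sum. There are 2^6 = 64 states.
Each crossing splits two ways (0=vertical, 1=horizontal). The state's weight is A^(#A-smoothings - #B-smoothings) * d^(loops - 1).
Tabulate the states by total A-exponent and number of loops L (A-exp: L × count):
  A^6: L=5 ×1
  A^4: L=4 ×6
  A^2: L=3 ×15
  A^0: L=2 ×19, L=4 ×1
  A^-2: L=1 ×11, L=3 ×4
  A^-4: L=2 ×6
  A^-6: L=3 ×1
Each group contributes A^e * Σ count * d^(L-1):
Powers of d = -A^2 - A^-2: d^2 = A^4 + 2 + A^-4; d^3 = -A^6 - 3*A^2 - 3*A^-2 - A^-6; d^4 = A^8 + 4*A^4 + 6 + 4*A^-4 + A^-8.
  A^6 * (d^4) = A^14 + 4*A^10 + 6*A^6 + 4*A^2 + A^-2
  A^4 * (6*d^3) = -6*A^10 - 18*A^6 - 18*A^2 - 6*A^-2
  A^2 * (15*d^2) = 15*A^6 + 30*A^2 + 15*A^-2
  A^0 * (19*d + d^3) = -A^6 - 22*A^2 - 22*A^-2 - A^-6
  A^-2 * (11 + 4*d^2) = 4*A^2 + 19*A^-2 + 4*A^-6
  A^-4 * (6*d) = -6*A^-2 - 6*A^-6
  A^-6 * (d^2) = A^-2 + 2*A^-6 + A^-10
Summing the groups: <K> = A^14 - 2*A^10 + 2*A^6 - 2*A^2 + 2*A^-2 - A^-6 + A^-10
Normalise by the writhe: (-A^3)^(-w) = (-A^3)^(2) = A^6, so f(A) = A^6 * <K> = A^20 - 2*A^16 + 2*A^12 - 2*A^8 + 2*A^4 - 1 + A^-4.
Substitute A = t^(-1/4), i.e. A^e → t^(-e/4): V(t) = t - 1 + 2*t^-1 - 2*t^-2 + 2*t^-3 - 2*t^-4 + t^-5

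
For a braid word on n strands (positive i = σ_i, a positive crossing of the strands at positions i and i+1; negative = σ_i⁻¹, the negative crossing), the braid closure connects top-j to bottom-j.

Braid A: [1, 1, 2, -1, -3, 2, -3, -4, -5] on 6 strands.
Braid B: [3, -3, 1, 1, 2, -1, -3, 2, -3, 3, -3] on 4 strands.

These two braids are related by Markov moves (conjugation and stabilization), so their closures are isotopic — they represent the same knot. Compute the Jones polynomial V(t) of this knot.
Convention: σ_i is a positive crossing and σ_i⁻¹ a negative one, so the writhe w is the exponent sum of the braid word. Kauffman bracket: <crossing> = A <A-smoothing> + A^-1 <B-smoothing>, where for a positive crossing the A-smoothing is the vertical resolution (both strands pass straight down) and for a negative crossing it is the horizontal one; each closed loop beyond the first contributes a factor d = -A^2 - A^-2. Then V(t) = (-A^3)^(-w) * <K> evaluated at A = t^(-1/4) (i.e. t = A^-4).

t^4 - t^3 + t^2 - 2*t + 2 - t^-1 + t^-2

Derivation:
Markov-equivalent braids have isotopic closures, hence identical knot invariants. Strip the Markov moves from each word to reach a common short braid β, then compute V(t) once on β.
Braid A: s1 s1 s2 s1^-1 s3^-1 s2 s3^-1 s4^-1 s5^-1 on 6 strands reduces by inverse Markov moves (closure unchanged at each step):
  Destabilize: the word has the form β·s5^-1 where s5^-1 occurs only as the final letter (β ∈ B_5); drop it and the last strand → 5 strands.
  Destabilize: the word has the form β·s4^-1 where s4^-1 occurs only as the final letter (β ∈ B_4); drop it and the last strand → 4 strands.
Reduced to β = s1 s1 s2 s1^-1 s3^-1 s2 s3^-1 on 4 strands, 7 crossings.
Braid B: s3 s3^-1 s1 s1 s2 s1^-1 s3^-1 s2 s3^-1 s3 s3^-1 on 4 strands reduces by inverse Markov moves (closure unchanged at each step):
  Deconjugate: the word is γ·β·γ⁻¹ with γ = s3 s3^-1 (prefix) and γ⁻¹ = s3 s3^-1 (suffix); strip both.
Reduced to β = s1 s1 s2 s1^-1 s3^-1 s2 s3^-1 on 4 strands, 7 crossings.
Both give the same β = s1 s1 s2 s1^-1 s3^-1 s2 s3^-1 on 4 strands, so one state sum suffices:
Braid: s1 s1 s2 s1^-1 s3^-1 s2 s3^-1 on 4 strands, 7 crossings.
Writhe w = (#positive) - (#negative) = 4 - 3 = 1.
State-sum expansion of <K>. There are 2^7 = 128 states.
Each crossing splits two ways (0=vertical, 1=horizontal). The state's weight is A^(#A-smoothings - #B-smoothings) * d^(loops - 1).
Tabulate the states by total A-exponent and number of loops L (A-exp: L × count):
  A^7: L=3 ×1
  A^5: L=2 ×4, L=4 ×3
  A^3: L=1 ×5, L=3 ×15, L=5 ×1
  A^1: L=2 ×27, L=4 ×8
  A^-1: L=1 ×14, L=3 ×20, L=5 ×1
  A^-3: L=2 ×17, L=4 ×4
  A^-5: L=3 ×7
  A^-7: L=4 ×1
Each group contributes A^e * Σ count * d^(L-1):
Powers of d = -A^2 - A^-2: d^2 = A^4 + 2 + A^-4; d^3 = -A^6 - 3*A^2 - 3*A^-2 - A^-6; d^4 = A^8 + 4*A^4 + 6 + 4*A^-4 + A^-8.
  A^7 * (d^2) = A^11 + 2*A^7 + A^3
  A^5 * (4*d + 3*d^3) = -3*A^11 - 13*A^7 - 13*A^3 - 3*A^-1
  A^3 * (5 + 15*d^2 + d^4) = A^11 + 19*A^7 + 41*A^3 + 19*A^-1 + A^-5
  A^1 * (27*d + 8*d^3) = -8*A^7 - 51*A^3 - 51*A^-1 - 8*A^-5
  A^-1 * (14 + 20*d^2 + d^4) = A^7 + 24*A^3 + 60*A^-1 + 24*A^-5 + A^-9
  A^-3 * (17*d + 4*d^3) = -4*A^3 - 29*A^-1 - 29*A^-5 - 4*A^-9
  A^-5 * (7*d^2) = 7*A^-1 + 14*A^-5 + 7*A^-9
  A^-7 * (d^3) = -A^-1 - 3*A^-5 - 3*A^-9 - A^-13
Summing the groups: <K> = -A^11 + A^7 - 2*A^3 + 2*A^-1 - A^-5 + A^-9 - A^-13
Normalise by the writhe: (-A^3)^(-w) = (-A^3)^(-1) = -A^-3, so f(A) = -A^-3 * <K> = A^8 - A^4 + 2 - 2*A^-4 + A^-8 - A^-12 + A^-16.
Substitute A = t^(-1/4), i.e. A^e → t^(-e/4): V(t) = t^4 - t^3 + t^2 - 2*t + 2 - t^-1 + t^-2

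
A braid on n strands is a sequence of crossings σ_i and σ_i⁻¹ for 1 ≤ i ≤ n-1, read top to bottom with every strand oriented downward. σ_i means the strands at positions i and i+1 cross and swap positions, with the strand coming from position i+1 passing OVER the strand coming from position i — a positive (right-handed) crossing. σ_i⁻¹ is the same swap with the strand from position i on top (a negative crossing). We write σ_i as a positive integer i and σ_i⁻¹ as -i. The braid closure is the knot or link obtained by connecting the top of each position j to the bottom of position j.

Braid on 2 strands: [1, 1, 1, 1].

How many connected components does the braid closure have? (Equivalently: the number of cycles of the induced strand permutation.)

2

Derivation:
Track the strand permutation on 2 strands, starting from identity.
  step 1: s1 swaps positions 1,2 -> [2 1]
  step 2: s1 swaps positions 1,2 -> [1 2]
  step 3: s1 swaps positions 1,2 -> [2 1]
  step 4: s1 swaps positions 1,2 -> [1 2]
Final permutation (position -> original strand): [1 2]
Closure components = cycle count of this permutation = 2.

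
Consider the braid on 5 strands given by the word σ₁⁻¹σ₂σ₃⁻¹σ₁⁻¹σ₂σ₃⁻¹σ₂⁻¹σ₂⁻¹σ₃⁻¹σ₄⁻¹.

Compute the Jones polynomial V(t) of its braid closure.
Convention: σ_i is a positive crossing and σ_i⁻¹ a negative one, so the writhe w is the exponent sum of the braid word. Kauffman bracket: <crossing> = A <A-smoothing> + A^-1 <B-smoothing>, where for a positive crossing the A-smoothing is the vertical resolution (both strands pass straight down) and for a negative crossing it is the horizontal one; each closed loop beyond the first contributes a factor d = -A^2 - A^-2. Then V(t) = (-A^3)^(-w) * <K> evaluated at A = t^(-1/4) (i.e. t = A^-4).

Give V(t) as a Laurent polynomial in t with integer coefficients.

The presented braid s1^-1 s2 s3^-1 s1^-1 s2 s3^-1 s2^-1 s2^-1 s3^-1 s4^-1 on 5 strands reduces by inverse Markov moves (closure unchanged at each step):
  Destabilize: the word has the form β·s4^-1 where s4^-1 occurs only as the final letter (β ∈ B_4); drop it and the last strand → 4 strands.
Reduced to β = s1^-1 s2 s3^-1 s1^-1 s2 s3^-1 s2^-1 s2^-1 s3^-1 on 4 strands, 9 crossings.
Compute on β:
Braid: s1^-1 s2 s3^-1 s1^-1 s2 s3^-1 s2^-1 s2^-1 s3^-1 on 4 strands, 9 crossings.
Writhe w = (#positive) - (#negative) = 2 - 7 = -5.
Computing the Kauffman bracket via state sum. There are 2^9 = 512 states.
For each crossing: s=0 is the vertical smoothing, s=1 horizontal. Crossing k contributes A^(sign_k * (1 - 2*s_k)); loop factor d = -A^2 - A^-2.
Tabulate the states by total A-exponent and number of loops L (A-exp: L × count):
  A^9: L=5 ×1
  A^7: L=4 ×9
  A^5: L=3 ×33, L=5 ×3
  A^3: L=2 ×59, L=4 ×25
  A^1: L=1 ×42, L=3 ×80, L=5 ×4
  A^-1: L=2 ×93, L=4 ×33
  A^-3: L=1 ×19, L=3 ×58, L=5 ×7
  A^-5: L=2 ×19, L=4 ×16, L=6 ×1
  A^-7: L=3 ×7, L=5 ×2
  A^-9: L=4 ×1
Each group contributes A^e * Σ count * d^(L-1):
Powers of d = -A^2 - A^-2: d^2 = A^4 + 2 + A^-4; d^3 = -A^6 - 3*A^2 - 3*A^-2 - A^-6; d^4 = A^8 + 4*A^4 + 6 + 4*A^-4 + A^-8; d^5 = -A^10 - 5*A^6 - 10*A^2 - 10*A^-2 - 5*A^-6 - A^-10.
  A^9 * (d^4) = A^17 + 4*A^13 + 6*A^9 + 4*A^5 + A
  A^7 * (9*d^3) = -9*A^13 - 27*A^9 - 27*A^5 - 9*A
  A^5 * (33*d^2 + 3*d^4) = 3*A^13 + 45*A^9 + 84*A^5 + 45*A + 3*A^-3
  A^3 * (59*d + 25*d^3) = -25*A^9 - 134*A^5 - 134*A - 25*A^-3
  A^1 * (42 + 80*d^2 + 4*d^4) = 4*A^9 + 96*A^5 + 226*A + 96*A^-3 + 4*A^-7
  A^-1 * (93*d + 33*d^3) = -33*A^5 - 192*A - 192*A^-3 - 33*A^-7
  A^-3 * (19 + 58*d^2 + 7*d^4) = 7*A^5 + 86*A + 177*A^-3 + 86*A^-7 + 7*A^-11
  A^-5 * (19*d + 16*d^3 + d^5) = -A^5 - 21*A - 77*A^-3 - 77*A^-7 - 21*A^-11 - A^-15
  A^-7 * (7*d^2 + 2*d^4) = 2*A + 15*A^-3 + 26*A^-7 + 15*A^-11 + 2*A^-15
  A^-9 * (d^3) = -A^-3 - 3*A^-7 - 3*A^-11 - A^-15
Summing the groups: <K> = A^17 - 2*A^13 + 3*A^9 - 4*A^5 + 4*A - 4*A^-3 + 3*A^-7 - 2*A^-11
Normalise by the writhe: (-A^3)^(-w) = (-A^3)^(5) = -A^15, so f(A) = -A^15 * <K> = -A^32 + 2*A^28 - 3*A^24 + 4*A^20 - 4*A^16 + 4*A^12 - 3*A^8 + 2*A^4.
Substitute A = t^(-1/4), i.e. A^e → t^(-e/4): V(t) = 2*t^-1 - 3*t^-2 + 4*t^-3 - 4*t^-4 + 4*t^-5 - 3*t^-6 + 2*t^-7 - t^-8

Answer: 2*t^-1 - 3*t^-2 + 4*t^-3 - 4*t^-4 + 4*t^-5 - 3*t^-6 + 2*t^-7 - t^-8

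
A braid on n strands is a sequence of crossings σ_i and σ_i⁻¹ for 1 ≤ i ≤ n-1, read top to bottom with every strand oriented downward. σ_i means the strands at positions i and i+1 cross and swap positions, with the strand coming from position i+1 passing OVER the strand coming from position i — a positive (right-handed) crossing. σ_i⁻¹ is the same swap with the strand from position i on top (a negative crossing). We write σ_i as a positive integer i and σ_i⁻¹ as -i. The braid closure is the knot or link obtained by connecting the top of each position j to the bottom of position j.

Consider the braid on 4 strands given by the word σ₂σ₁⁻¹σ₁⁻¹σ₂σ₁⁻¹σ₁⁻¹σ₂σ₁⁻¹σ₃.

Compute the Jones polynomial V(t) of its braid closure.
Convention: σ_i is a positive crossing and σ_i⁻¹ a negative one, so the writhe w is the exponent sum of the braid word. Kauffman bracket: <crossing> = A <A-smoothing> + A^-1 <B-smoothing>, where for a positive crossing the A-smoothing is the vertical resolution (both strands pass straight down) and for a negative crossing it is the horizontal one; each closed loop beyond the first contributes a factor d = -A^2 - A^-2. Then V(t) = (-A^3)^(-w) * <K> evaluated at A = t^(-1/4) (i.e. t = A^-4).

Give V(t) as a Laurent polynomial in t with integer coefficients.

The presented braid s2 s1^-1 s1^-1 s2 s1^-1 s1^-1 s2 s1^-1 s3 on 4 strands reduces by inverse Markov moves (closure unchanged at each step):
  Destabilize: the word has the form β·s3 where s3 occurs only as the final letter (β ∈ B_3); drop it and the last strand → 3 strands.
Reduced to β = s2 s1^-1 s1^-1 s2 s1^-1 s1^-1 s2 s1^-1 on 3 strands, 8 crossings.
Compute on β:
Braid: s2 s1^-1 s1^-1 s2 s1^-1 s1^-1 s2 s1^-1 on 3 strands, 8 crossings.
Writhe w = (#positive) - (#negative) = 3 - 5 = -2.
State-sum expansion of <K>. There are 2^8 = 256 states.
Each crossing splits two ways (0=vertical, 1=horizontal). The state's weight is A^(#A-smoothings - #B-smoothings) * d^(loops - 1).
Tabulate the states by total A-exponent and number of loops L (A-exp: L × count):
  A^8: L=6 ×1
  A^6: L=5 ×8
  A^4: L=4 ×28
  A^2: L=3 ×55, L=5 ×1
  A^0: L=2 ×63, L=4 ×7
  A^-2: L=1 ×35, L=3 ×21
  A^-4: L=2 ×26, L=4 ×2
  A^-6: L=3 ×8
  A^-8: L=4 ×1
Each group contributes A^e * Σ count * d^(L-1):
Powers of d = -A^2 - A^-2: d^2 = A^4 + 2 + A^-4; d^3 = -A^6 - 3*A^2 - 3*A^-2 - A^-6; d^4 = A^8 + 4*A^4 + 6 + 4*A^-4 + A^-8; d^5 = -A^10 - 5*A^6 - 10*A^2 - 10*A^-2 - 5*A^-6 - A^-10.
  A^8 * (d^5) = -A^18 - 5*A^14 - 10*A^10 - 10*A^6 - 5*A^2 - A^-2
  A^6 * (8*d^4) = 8*A^14 + 32*A^10 + 48*A^6 + 32*A^2 + 8*A^-2
  A^4 * (28*d^3) = -28*A^10 - 84*A^6 - 84*A^2 - 28*A^-2
  A^2 * (55*d^2 + d^4) = A^10 + 59*A^6 + 116*A^2 + 59*A^-2 + A^-6
  A^0 * (63*d + 7*d^3) = -7*A^6 - 84*A^2 - 84*A^-2 - 7*A^-6
  A^-2 * (35 + 21*d^2) = 21*A^2 + 77*A^-2 + 21*A^-6
  A^-4 * (26*d + 2*d^3) = -2*A^2 - 32*A^-2 - 32*A^-6 - 2*A^-10
  A^-6 * (8*d^2) = 8*A^-2 + 16*A^-6 + 8*A^-10
  A^-8 * (d^3) = -A^-2 - 3*A^-6 - 3*A^-10 - A^-14
Summing the groups: <K> = -A^18 + 3*A^14 - 5*A^10 + 6*A^6 - 6*A^2 + 6*A^-2 - 4*A^-6 + 3*A^-10 - A^-14
Normalise by the writhe: (-A^3)^(-w) = (-A^3)^(2) = A^6, so f(A) = A^6 * <K> = -A^24 + 3*A^20 - 5*A^16 + 6*A^12 - 6*A^8 + 6*A^4 - 4 + 3*A^-4 - A^-8.
Substitute A = t^(-1/4), i.e. A^e → t^(-e/4): V(t) = -t^2 + 3*t - 4 + 6*t^-1 - 6*t^-2 + 6*t^-3 - 5*t^-4 + 3*t^-5 - t^-6

Answer: -t^2 + 3*t - 4 + 6*t^-1 - 6*t^-2 + 6*t^-3 - 5*t^-4 + 3*t^-5 - t^-6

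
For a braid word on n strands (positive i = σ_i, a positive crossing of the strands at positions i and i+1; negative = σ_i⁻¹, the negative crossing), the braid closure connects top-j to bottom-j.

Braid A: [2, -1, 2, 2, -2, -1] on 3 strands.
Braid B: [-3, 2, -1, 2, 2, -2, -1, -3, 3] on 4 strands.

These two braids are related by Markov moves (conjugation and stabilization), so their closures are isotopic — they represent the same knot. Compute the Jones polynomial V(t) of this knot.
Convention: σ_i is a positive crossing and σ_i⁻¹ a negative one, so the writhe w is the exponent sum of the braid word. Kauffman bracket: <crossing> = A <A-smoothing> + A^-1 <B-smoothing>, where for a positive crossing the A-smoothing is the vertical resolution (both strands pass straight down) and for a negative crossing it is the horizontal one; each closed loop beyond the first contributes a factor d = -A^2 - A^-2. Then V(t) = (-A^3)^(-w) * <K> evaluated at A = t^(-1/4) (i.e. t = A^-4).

t^2 - t + 1 - t^-1 + t^-2

Derivation:
Markov-equivalent braids have isotopic closures, hence identical knot invariants. Strip the Markov moves from each word to reach a common short braid β, then compute V(t) once on β.
Braid A: s2 s1^-1 s2 s2 s2^-1 s1^-1 on 3 strands has no conjugating prefix/suffix or stabilization to strip; take β = s2 s1^-1 s2 s2 s2^-1 s1^-1.
Braid B: s3^-1 s2 s1^-1 s2 s2 s2^-1 s1^-1 s3^-1 s3 on 4 strands reduces by inverse Markov moves (closure unchanged at each step):
  Deconjugate: the word is γ·β·γ⁻¹ with γ = s3^-1 (prefix) and γ⁻¹ = s3 (suffix); strip both.
  Destabilize: the word has the form β·s3^-1 where s3^-1 occurs only as the final letter (β ∈ B_3); drop it and the last strand → 3 strands.
Reduced to β = s2 s1^-1 s2 s2 s2^-1 s1^-1 on 3 strands, 6 crossings.
Both give the same β = s2 s1^-1 s2 s2 s2^-1 s1^-1 on 3 strands, so one state sum suffices:
First cancel adjacent σ_i σ_i⁻¹ pairs (Reidemeister II — same braid, same closure): s2 s1^-1 s2 s2 s2^-1 s1^-1 → s2 s1^-1 s2 s1^-1.
Braid: s2 s1^-1 s2 s1^-1 on 3 strands, 4 crossings.
Writhe w = (#positive) - (#negative) = 2 - 2 = 0.
State-sum expansion of <K>. There are 2^4 = 16 states.
For each crossing: s=0 is the vertical smoothing, s=1 horizontal. Crossing k contributes A^(sign_k * (1 - 2*s_k)); loop factor d = -A^2 - A^-2.
  state 0000: A-exp=+0, loops=3, term = A^0 * d^2
  state 0001: A-exp=+2, loops=2, term = A^2 * d^1
  state 0010: A-exp=-2, loops=2, term = A^-2 * d^1
  state 0011: A-exp=+0, loops=1, term = A^0 * d^0
  state 0100: A-exp=+2, loops=2, term = A^2 * d^1
  state 0101: A-exp=+4, loops=3, term = A^4 * d^2
  state 0110: A-exp=+0, loops=1, term = A^0 * d^0
  state 0111: A-exp=+2, loops=2, term = A^2 * d^1
  state 1000: A-exp=-2, loops=2, term = A^-2 * d^1
  state 1001: A-exp=+0, loops=1, term = A^0 * d^0
  state 1010: A-exp=-4, loops=3, term = A^-4 * d^2
  state 1011: A-exp=-2, loops=2, term = A^-2 * d^1
  state 1100: A-exp=+0, loops=1, term = A^0 * d^0
  state 1101: A-exp=+2, loops=2, term = A^2 * d^1
  state 1110: A-exp=-2, loops=2, term = A^-2 * d^1
  state 1111: A-exp=+0, loops=1, term = A^0 * d^0
Collect the terms by A-exponent (count of states per loop number):
Powers of d = -A^2 - A^-2: d^2 = A^4 + 2 + A^-4.
  A^4 * (d^2) = A^8 + 2*A^4 + 1
  A^2 * (4*d) = -4*A^4 - 4
  A^0 * (5 + d^2) = A^4 + 7 + A^-4
  A^-2 * (4*d) = -4 - 4*A^-4
  A^-4 * (d^2) = 1 + 2*A^-4 + A^-8
Summing the groups: <K> = A^8 - A^4 + 1 - A^-4 + A^-8
Normalise by the writhe: (-A^3)^(-w) = (-A^3)^(0) = 1, so f(A) = 1 * <K> = A^8 - A^4 + 1 - A^-4 + A^-8.
Substitute A = t^(-1/4), i.e. A^e → t^(-e/4): V(t) = t^2 - t + 1 - t^-1 + t^-2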